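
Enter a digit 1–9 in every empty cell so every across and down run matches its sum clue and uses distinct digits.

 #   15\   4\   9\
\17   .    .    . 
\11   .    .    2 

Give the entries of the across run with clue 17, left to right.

4 in 2 cells must be {1,3}.
R1C3 = 9 − 2 = 7 completes the 9 down.
R1C2 = 1: the only remaining digit allowed by both the 17 across and the 4 down.
R2C2 = 4 − 1 = 3 completes the 4 down.
R1C1 = 17 − 8 = 9 completes the 17 across.
R2C1 = 11 − 5 = 6 completes the 11 across.

9 1 7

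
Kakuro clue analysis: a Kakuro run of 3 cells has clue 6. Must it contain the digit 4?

The only way to make 6 from 3 distinct digits is {1,2,3}, which does not contain 4.

No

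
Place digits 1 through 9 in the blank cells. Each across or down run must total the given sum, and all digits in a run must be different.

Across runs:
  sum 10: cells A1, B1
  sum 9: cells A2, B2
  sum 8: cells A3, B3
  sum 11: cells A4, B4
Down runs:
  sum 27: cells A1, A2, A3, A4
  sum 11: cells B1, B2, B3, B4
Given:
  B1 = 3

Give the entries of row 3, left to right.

11 in 4 cells must be {1,2,3,5}.
A1 = 10 − 3 = 7 completes the 10 across.
No cell is forced outright now. B4 can only be 2 or 5 (the digits allowed by both its 11 across and its 11 down). If B4 = 5: that forces A4 = 6, A2 = 5, after which B2 would have to be in {4} for the 9 across but in {1,2} for the 11 down — contradiction. So B4 = 2.
A4 = 11 − 2 = 9 completes the 11 across.
No cell is forced outright now. B2 can only be 1 or 5 (the digits allowed by both its 9 across and its 11 down). If B2 = 5: then A2 would have to be in {4} for the 9 across but in {3,5,6,8} for the 27 down — contradiction. So B2 = 1.
A2 = 9 − 1 = 8 completes the 9 across.
A3 = 27 − 24 = 3 completes the 27 down.
B3 = 8 − 3 = 5 completes the 8 across.

3 5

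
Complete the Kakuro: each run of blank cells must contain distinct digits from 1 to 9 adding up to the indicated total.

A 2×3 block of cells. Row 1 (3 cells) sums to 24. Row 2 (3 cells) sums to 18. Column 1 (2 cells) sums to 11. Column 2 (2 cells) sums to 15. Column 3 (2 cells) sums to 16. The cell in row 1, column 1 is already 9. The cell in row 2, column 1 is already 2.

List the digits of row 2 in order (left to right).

24 in 3 cells must be {7,8,9}; 16 in 2 cells must be {7,9}.
Given what's placed, (1,3) must be 7 to fit the 24 across and 16 down.
(2,3) = 16 − 7 = 9 completes the 16 down.
(1,2) = 24 − 16 = 8 completes the 24 across.
(2,2) = 18 − 11 = 7 completes the 18 across.

2, 7, 9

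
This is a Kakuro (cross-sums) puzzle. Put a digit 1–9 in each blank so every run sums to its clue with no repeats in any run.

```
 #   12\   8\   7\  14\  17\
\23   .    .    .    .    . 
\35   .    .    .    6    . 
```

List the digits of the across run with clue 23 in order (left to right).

3, 1, 2, 8, 9

35 in 5 cells must be {5,6,7,8,9}; 17 in 2 cells must be {8,9}.
R1C4 = 14 − 6 = 8 completes the 14 down.
Given what's placed, R1C5 must be 9 to fit the 23 across and 17 down.
R2C3 = 5: the only remaining digit allowed by both the 35 across and the 7 down.
R2C5 = 17 − 9 = 8 completes the 17 down.
Given what's placed, R1C1 must be 3 to fit the 23 across and 12 down.
R1C3 = 7 − 5 = 2 completes the 7 down.
R2C1 = 12 − 3 = 9 completes the 12 down.
R2C2 = 35 − 28 = 7 completes the 35 across.
R1C2 = 23 − 22 = 1 completes the 23 across.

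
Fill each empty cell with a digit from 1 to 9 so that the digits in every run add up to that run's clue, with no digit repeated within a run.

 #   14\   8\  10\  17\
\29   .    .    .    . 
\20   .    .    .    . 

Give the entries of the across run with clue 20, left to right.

9 1 2 8

29 in 4 cells must be {5,7,8,9}; 17 in 2 cells must be {8,9}.
Nothing is forced directly, so branch on R1C3, whose candidates are 7 or 8 or 9. If R1C3 = 7: that forces R1C2 = 5, R2C2 = 3, after which R2C3 would have to be in {1,2,4,5,6,7,8,9} for the 20 across but in {3} for the 10 down — contradiction. If R1C3 = 9: that forces R1C4 = 8, R2C3 = 1, R2C4 = 9, R1C1 = 5, R1C2 = 7, after which R2C1 would have to be in {2,3,4,6,7,8} for the 20 across but in {9} for the 14 down — contradiction. So R1C3 = 8.
Given what's placed, R1C4 must be 9 to fit the 29 across and 17 down.
R2C3 = 10 − 8 = 2 completes the 10 down.
R2C4 = 17 − 9 = 8 completes the 17 down.
R1C1 = 5: the only remaining digit allowed by both the 29 across and the 14 down.
R1C2 = 29 − 22 = 7 completes the 29 across.
R2C1 = 14 − 5 = 9 completes the 14 down.
R2C2 = 20 − 19 = 1 completes the 20 across.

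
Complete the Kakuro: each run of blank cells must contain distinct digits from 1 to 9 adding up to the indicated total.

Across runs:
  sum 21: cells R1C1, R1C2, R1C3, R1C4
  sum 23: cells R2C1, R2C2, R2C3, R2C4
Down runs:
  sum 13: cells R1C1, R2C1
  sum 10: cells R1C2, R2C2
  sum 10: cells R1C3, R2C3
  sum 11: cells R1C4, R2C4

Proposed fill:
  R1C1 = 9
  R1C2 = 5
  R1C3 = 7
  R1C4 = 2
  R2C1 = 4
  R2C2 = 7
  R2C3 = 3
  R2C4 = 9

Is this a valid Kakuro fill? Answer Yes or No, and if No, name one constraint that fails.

No — the down run R1C2–R2C2 sums to 12, not 10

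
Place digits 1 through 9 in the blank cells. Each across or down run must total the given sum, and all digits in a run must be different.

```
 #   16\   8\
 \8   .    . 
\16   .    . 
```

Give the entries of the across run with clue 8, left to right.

16 in 2 cells must be {7,9}.
The 8 across and the 16 down share only 7, so R1C1 = 7.
R1C2 = 8 − 7 = 1 completes the 8 across.
R2C1 = 16 − 7 = 9 completes the 16 down.
R2C2 = 16 − 9 = 7 completes the 16 across.

7 1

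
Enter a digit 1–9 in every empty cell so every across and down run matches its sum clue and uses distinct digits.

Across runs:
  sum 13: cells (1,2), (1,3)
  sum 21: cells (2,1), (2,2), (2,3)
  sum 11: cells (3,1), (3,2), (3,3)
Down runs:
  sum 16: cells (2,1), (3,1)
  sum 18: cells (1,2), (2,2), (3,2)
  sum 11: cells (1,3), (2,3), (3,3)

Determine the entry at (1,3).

6

16 in 2 cells must be {7,9}.
Only 7 fits (3,1) under both its across sum 11 and down sum 16.
(2,1) = 16 − 7 = 9 completes the 16 down.
Nothing is forced directly, so branch on (3,2), whose candidates are 1 or 3. If (3,2) = 1: that forces (2,2) = 8, (2,3) = 4, after which (3,3) would have to be in {3} for the 11 across but in {1,2,5,6} for the 11 down — contradiction. So (3,2) = 3.
(3,3) = 11 − 10 = 1 completes the 11 across.
No cell is forced outright now. (2,2) can only be 7 or 8 (the digits allowed by both its 21 across and its 18 down). If (2,2) = 7: that forces (1,2) = 8, after which (1,3) would have to be in {5} for the 13 across but in {2,3,4,6,7,8} for the 11 down — contradiction. So (2,2) = 8.
(1,2) = 18 − 11 = 7 completes the 18 down.
(1,3) = 13 − 7 = 6 completes the 13 across.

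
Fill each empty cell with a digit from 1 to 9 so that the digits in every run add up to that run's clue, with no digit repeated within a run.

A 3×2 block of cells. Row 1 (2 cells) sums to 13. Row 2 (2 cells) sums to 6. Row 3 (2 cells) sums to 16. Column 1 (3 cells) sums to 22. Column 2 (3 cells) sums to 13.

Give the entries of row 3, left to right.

9, 7

16 in 2 cells must be {7,9}.
The 6 across and the 22 down share only 5, so (2,1) = 5.
(2,2) = 6 − 5 = 1 completes the 6 across.
Given what's placed, (3,1) must be 9 to fit the 16 across and 22 down.
(3,2) = 16 − 9 = 7 completes the 16 across.
(1,1) = 22 − 14 = 8 completes the 22 down.
(1,2) = 13 − 8 = 5 completes the 13 across.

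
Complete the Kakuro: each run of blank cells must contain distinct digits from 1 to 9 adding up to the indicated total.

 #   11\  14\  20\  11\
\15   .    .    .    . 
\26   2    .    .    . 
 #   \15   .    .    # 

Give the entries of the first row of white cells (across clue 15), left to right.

R1C1 = 11 − 2 = 9 completes the 11 down.
R1C3 = 3: the only remaining digit allowed by both the 15 across and the 20 down.
Given what's placed, R1C4 must be 2 to fit the 15 across and 11 down.
R2C4 = 11 − 2 = 9 completes the 11 down.
R1C2 = 15 − 14 = 1 completes the 15 across.

9, 1, 3, 2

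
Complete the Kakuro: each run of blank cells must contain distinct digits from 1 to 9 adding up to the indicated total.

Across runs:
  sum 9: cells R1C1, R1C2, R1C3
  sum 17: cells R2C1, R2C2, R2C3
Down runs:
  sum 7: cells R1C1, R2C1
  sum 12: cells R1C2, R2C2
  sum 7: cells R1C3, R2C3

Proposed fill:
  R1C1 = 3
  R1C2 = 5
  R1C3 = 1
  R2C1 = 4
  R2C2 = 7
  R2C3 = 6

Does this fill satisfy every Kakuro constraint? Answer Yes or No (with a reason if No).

Yes

Across: 3+5+1=9; 4+7+6=17. Down: 3+4=7; 5+7=12; 1+6=7. No digit repeats within any run.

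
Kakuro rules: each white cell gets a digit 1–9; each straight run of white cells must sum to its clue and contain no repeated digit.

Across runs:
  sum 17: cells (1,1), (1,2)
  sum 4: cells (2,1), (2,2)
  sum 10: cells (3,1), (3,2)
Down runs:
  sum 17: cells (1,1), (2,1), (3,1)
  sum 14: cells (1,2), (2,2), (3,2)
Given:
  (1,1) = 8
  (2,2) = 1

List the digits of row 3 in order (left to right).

17 in 2 cells must be {8,9}; 4 in 2 cells must be {1,3}.
(1,2) = 17 − 8 = 9 completes the 17 across.
(2,1) = 4 − 1 = 3 completes the 4 across.
(3,1) = 17 − 11 = 6 completes the 17 down.
(3,2) = 10 − 6 = 4 completes the 10 across.

6, 4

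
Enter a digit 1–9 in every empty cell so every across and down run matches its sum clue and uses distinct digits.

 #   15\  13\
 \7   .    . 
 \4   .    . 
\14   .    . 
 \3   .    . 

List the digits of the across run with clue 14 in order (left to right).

9 5

4 in 2 cells must be {1,3}; 3 in 2 cells must be {1,2}.
Nothing is forced directly, so branch on R3C2, whose candidates are 5 or 6. If R3C2 = 6: that forces R2C2 = 1, R3C1 = 8, R4C2 = 2, R1C2 = 4, after which R2C1 would have to be in {3} for the 4 across but in {1,2,4} for the 15 down — contradiction. So R3C2 = 5.
R3C1 = 14 − 5 = 9 completes the 14 across.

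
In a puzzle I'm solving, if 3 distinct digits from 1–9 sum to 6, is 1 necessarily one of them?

Yes

The only way to make 6 from 3 distinct digits is {1,2,3}, which contains 1.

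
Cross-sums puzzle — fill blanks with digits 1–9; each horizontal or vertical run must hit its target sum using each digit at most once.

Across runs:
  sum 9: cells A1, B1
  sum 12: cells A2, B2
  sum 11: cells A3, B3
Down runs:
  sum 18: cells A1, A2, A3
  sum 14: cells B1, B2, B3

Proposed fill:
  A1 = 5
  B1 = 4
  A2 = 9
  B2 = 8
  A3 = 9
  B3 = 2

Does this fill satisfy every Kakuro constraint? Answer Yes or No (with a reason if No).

No — the across run A2–B2 sums to 17, not 12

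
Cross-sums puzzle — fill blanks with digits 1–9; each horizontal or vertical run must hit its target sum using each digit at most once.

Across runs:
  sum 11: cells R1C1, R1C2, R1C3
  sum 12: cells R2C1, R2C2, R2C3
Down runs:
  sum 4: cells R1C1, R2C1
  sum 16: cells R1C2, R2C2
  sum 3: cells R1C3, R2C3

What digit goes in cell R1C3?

1

4 in 2 cells must be {1,3}; 16 in 2 cells must be {7,9}; 3 in 2 cells must be {1,2}.
The 11 across and the 16 down share only 7, so R1C2 = 7.
Given what's placed, R1C3 must be 1 to fit the 11 across and 3 down.
R2C2 = 16 − 7 = 9 completes the 16 down.
R2C3 = 3 − 1 = 2 completes the 3 down.
R1C1 = 11 − 8 = 3 completes the 11 across.
R2C1 = 12 − 11 = 1 completes the 12 across.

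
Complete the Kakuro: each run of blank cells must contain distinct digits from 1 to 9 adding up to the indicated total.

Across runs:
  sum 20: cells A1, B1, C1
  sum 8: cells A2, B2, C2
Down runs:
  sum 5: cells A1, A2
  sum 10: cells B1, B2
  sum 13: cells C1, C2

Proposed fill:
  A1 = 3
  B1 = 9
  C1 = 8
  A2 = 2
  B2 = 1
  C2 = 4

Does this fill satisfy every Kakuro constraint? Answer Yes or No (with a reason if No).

No — the down run C1–C2 sums to 12, not 13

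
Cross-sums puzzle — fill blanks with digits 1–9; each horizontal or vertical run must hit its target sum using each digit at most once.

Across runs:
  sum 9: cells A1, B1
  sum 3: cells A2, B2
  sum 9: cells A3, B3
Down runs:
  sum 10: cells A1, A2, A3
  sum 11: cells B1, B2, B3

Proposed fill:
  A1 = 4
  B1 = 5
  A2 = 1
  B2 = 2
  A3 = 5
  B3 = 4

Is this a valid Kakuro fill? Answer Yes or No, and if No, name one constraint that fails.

Across: 4+5=9; 1+2=3; 5+4=9. Down: 4+1+5=10; 5+2+4=11. No digit repeats within any run.

Yes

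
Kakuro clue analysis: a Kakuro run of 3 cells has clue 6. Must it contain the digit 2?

The only way to make 6 from 3 distinct digits is {1,2,3}, which contains 2.

Yes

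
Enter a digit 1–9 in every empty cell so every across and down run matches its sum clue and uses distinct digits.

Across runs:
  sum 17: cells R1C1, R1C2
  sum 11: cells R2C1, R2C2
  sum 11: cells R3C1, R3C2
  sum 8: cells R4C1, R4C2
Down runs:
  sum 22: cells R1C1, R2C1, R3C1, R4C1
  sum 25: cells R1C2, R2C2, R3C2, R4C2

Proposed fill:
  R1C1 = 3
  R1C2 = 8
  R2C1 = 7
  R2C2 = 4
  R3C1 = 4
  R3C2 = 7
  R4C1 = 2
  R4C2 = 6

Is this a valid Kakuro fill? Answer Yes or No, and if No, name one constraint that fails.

No — the across run R1C1–R1C2 sums to 11, not 17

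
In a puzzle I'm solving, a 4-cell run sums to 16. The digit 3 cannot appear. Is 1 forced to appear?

Yes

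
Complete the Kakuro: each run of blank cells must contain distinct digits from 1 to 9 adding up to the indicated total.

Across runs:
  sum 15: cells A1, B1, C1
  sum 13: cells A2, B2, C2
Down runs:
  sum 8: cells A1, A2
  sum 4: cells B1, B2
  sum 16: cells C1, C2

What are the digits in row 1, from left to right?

5 3 7

4 in 2 cells must be {1,3}; 16 in 2 cells must be {7,9}.
Nothing is forced directly, so branch on B1, whose candidates are 1 or 3. If B1 = 1: that forces C1 = 9, B2 = 3, after which C2 would have to be in {1,2,4,6,8,9} for the 13 across but in {7} for the 16 down — contradiction. So B1 = 3.
Given what's placed, C1 must be 7 to fit the 15 across and 16 down.
B2 = 4 − 3 = 1 completes the 4 down.
C2 = 16 − 7 = 9 completes the 16 down.
A1 = 15 − 10 = 5 completes the 15 across.
A2 = 13 − 10 = 3 completes the 13 across.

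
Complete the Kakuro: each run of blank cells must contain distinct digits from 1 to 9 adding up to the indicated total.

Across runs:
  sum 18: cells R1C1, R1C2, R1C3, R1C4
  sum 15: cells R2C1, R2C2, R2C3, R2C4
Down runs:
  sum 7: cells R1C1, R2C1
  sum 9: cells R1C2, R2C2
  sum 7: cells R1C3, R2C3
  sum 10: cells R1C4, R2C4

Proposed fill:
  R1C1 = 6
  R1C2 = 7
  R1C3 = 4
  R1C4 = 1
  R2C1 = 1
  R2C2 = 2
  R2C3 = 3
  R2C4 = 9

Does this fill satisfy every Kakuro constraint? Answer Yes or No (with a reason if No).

Across: 6+7+4+1=18; 1+2+3+9=15. Down: 6+1=7; 7+2=9; 4+3=7; 1+9=10. No digit repeats within any run.

Yes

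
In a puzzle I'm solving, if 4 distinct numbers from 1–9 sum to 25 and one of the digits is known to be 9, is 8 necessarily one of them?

No

Counterexample: {3,6,7,9} sums to 25 under that restriction without using 8.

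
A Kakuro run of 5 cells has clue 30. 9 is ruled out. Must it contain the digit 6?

Yes

The only way to make 30 from 5 distinct digits under that restriction is {4,5,6,7,8}, which contains 6.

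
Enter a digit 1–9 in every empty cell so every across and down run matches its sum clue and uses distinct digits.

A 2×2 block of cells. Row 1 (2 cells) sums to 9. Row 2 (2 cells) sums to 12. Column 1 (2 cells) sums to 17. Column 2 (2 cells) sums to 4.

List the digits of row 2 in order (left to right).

9 3

17 in 2 cells must be {8,9}; 4 in 2 cells must be {1,3}.
The 9 across and the 17 down share only 8, so (1,1) = 8.
(1,2) = 9 − 8 = 1 completes the 9 across.
(2,1) = 17 − 8 = 9 completes the 17 down.
(2,2) = 12 − 9 = 3 completes the 12 across.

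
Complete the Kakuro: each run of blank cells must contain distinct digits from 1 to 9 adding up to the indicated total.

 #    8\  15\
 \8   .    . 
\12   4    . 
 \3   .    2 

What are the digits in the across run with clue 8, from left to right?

3 5

3 in 2 cells must be {1,2}.
R2C2 = 12 − 4 = 8 completes the 12 across.
R3C1 = 3 − 2 = 1 completes the 3 across.
R1C1 = 8 − 5 = 3 completes the 8 down.
R1C2 = 8 − 3 = 5 completes the 8 across.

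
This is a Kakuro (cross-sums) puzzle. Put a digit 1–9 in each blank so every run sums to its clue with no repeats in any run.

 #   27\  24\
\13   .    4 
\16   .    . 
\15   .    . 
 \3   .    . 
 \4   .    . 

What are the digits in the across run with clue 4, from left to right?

1 3

16 in 2 cells must be {7,9}; 3 in 2 cells must be {1,2}; 4 in 2 cells must be {1,3}.
R1C1 = 13 − 4 = 9 completes the 13 across.
Given what's placed, R2C1 must be 7 to fit the 16 across and 27 down.
R2C2 = 16 − 7 = 9 completes the 16 across.
No cell is forced outright now. R3C1 can only be 6 or 8 (the digits allowed by both its 15 across and its 27 down). If R3C1 = 6: then R3C2 would have to be in {9} for the 15 across but in {1,2,3,6,7,8} for the 24 down — contradiction. So R3C1 = 8.
R3C2 = 15 − 8 = 7 completes the 15 across.
R4C2 = 1: the only remaining digit allowed by both the 3 across and the 24 down.
Given what's placed, R5C1 must be 1 to fit the 4 across and 27 down.
R5C2 = 4 − 1 = 3 completes the 4 across.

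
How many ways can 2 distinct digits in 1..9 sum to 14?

2 distinct digits from 1–9 sum between 3 and 17.
Enumerating: {5,9}, {6,8}.

2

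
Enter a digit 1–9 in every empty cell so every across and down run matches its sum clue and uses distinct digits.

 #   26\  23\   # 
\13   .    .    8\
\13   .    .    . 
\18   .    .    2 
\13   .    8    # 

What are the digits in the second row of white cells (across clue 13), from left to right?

4, 3, 6

R2C3 = 8 − 2 = 6 completes the 8 down.
R4C1 = 13 − 8 = 5 completes the 13 across.
R2C1 = 4: the only remaining digit allowed by both the 13 across and the 26 down.
R2C2 = 13 − 10 = 3 completes the 13 across.
Given what's placed, R3C1 must be 9 to fit the 18 across and 26 down.
R3C2 = 18 − 11 = 7 completes the 18 across.
R1C1 = 26 − 18 = 8 completes the 26 down.
R1C2 = 13 − 8 = 5 completes the 13 across.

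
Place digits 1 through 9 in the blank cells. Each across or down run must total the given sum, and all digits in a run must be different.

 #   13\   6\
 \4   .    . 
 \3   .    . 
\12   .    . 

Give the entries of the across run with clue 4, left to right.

4 in 2 cells must be {1,3}; 3 in 2 cells must be {1,2}; 6 in 3 cells must be {1,2,3}.
The 12 across and the 6 down share only 3, so R3C2 = 3.
Given what's placed, R1C2 must be 1 to fit the 4 across and 6 down.
R2C2 = 6 − 4 = 2 completes the 6 down.
R3C1 = 12 − 3 = 9 completes the 12 across.
R1C1 = 4 − 1 = 3 completes the 4 across.
R2C1 = 3 − 2 = 1 completes the 3 across.

3, 1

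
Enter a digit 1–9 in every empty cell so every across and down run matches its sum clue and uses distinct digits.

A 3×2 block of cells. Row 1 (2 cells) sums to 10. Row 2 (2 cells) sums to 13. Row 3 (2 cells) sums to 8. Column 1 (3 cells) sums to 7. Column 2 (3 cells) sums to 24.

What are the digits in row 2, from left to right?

4 9

7 in 3 cells must be {1,2,4}; 24 in 3 cells must be {7,8,9}.
The 13 across and the 7 down share only 4, so (2,1) = 4.
(2,2) = 13 − 4 = 9 completes the 13 across.
Given what's placed, (3,2) must be 7 to fit the 8 across and 24 down.
(1,2) = 24 − 16 = 8 completes the 24 down.
(3,1) = 8 − 7 = 1 completes the 8 across.
(1,1) = 10 − 8 = 2 completes the 10 across.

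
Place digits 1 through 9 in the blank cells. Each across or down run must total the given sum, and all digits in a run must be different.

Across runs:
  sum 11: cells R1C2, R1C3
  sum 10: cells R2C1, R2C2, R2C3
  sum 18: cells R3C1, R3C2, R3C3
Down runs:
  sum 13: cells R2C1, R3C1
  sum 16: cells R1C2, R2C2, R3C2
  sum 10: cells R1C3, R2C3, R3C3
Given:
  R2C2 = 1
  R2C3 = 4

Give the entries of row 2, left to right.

5, 1, 4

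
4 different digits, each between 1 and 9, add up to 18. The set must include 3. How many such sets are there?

6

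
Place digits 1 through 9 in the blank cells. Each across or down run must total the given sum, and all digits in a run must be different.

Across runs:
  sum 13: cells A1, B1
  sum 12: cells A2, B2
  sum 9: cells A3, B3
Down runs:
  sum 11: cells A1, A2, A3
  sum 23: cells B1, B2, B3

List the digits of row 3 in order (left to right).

23 in 3 cells must be {6,8,9}.
Nothing is forced directly, so branch on B3, whose candidates are 6 or 8. If B3 = 6: that forces A3 = 3, A2 = 7, after which B2 would have to be in {5} for the 12 across but in {8,9} for the 23 down — contradiction. So B3 = 8.
Given what's placed, B2 must be 9 to fit the 12 across and 23 down.
A3 = 9 − 8 = 1 completes the 9 across.
B1 = 23 − 17 = 6 completes the 23 down.
A2 = 12 − 9 = 3 completes the 12 across.
A1 = 13 − 6 = 7 completes the 13 across.

1 8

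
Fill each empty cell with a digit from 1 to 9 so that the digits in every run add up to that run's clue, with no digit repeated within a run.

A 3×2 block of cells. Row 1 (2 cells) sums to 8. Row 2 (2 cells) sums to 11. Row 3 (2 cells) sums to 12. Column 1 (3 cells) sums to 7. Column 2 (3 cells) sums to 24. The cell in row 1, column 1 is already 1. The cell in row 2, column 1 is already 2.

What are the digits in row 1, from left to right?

7 in 3 cells must be {1,2,4}; 24 in 3 cells must be {7,8,9}.
(1,2) = 8 − 1 = 7 completes the 8 across.
(2,2) = 11 − 2 = 9 completes the 11 across.
(3,1) = 7 − 3 = 4 completes the 7 down.
(3,2) = 12 − 4 = 8 completes the 12 across.

1 7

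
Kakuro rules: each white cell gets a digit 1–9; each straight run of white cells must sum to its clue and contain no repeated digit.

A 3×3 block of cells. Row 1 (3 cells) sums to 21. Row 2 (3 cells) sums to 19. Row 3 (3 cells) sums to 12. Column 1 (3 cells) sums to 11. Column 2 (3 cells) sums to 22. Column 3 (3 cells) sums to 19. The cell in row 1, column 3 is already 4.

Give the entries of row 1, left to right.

Given what's placed, (1,1) must be 8 to fit the 21 across and 11 down.
(1,2) = 21 − 12 = 9 completes the 21 across.
(2,1) = 2: the only remaining digit allowed by both the 19 across and the 11 down.
Given what's placed, (2,2) must be 8 to fit the 19 across and 22 down.
(2,3) = 19 − 10 = 9 completes the 19 across.
(3,1) = 11 − 10 = 1 completes the 11 down.
(3,2) = 22 − 17 = 5 completes the 22 down.
(3,3) = 12 − 6 = 6 completes the 12 across.

8 9 4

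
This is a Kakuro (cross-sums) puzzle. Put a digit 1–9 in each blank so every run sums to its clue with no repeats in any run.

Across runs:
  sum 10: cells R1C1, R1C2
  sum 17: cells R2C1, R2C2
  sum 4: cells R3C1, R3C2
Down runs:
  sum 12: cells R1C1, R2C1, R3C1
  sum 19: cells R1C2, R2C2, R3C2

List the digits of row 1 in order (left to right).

17 in 2 cells must be {8,9}; 4 in 2 cells must be {1,3}.
The 4 across and the 19 down share only 3, so R3C2 = 3.
Given what's placed, R2C2 must be 9 to fit the 17 across and 19 down.
R3C1 = 4 − 3 = 1 completes the 4 across.
R1C2 = 19 − 12 = 7 completes the 19 down.
R2C1 = 17 − 9 = 8 completes the 17 across.
R1C1 = 10 − 7 = 3 completes the 10 across.

3 7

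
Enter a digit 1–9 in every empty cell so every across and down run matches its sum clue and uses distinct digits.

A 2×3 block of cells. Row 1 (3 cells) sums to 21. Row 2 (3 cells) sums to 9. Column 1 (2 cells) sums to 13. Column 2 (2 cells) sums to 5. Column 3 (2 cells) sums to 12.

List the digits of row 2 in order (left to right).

5 1 3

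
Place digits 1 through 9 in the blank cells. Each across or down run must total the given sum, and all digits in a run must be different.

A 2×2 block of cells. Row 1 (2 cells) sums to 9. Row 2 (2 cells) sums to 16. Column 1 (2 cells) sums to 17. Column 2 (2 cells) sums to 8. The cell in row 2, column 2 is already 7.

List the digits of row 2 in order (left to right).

16 in 2 cells must be {7,9}; 17 in 2 cells must be {8,9}.
The 9 across and the 17 down share only 8, so (1,1) = 8.
(1,2) = 9 − 8 = 1 completes the 9 across.
(2,1) = 16 − 7 = 9 completes the 16 across.

9, 7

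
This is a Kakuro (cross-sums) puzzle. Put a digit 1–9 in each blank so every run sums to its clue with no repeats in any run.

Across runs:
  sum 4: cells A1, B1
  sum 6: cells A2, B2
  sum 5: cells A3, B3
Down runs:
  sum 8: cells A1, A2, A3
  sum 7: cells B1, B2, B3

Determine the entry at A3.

1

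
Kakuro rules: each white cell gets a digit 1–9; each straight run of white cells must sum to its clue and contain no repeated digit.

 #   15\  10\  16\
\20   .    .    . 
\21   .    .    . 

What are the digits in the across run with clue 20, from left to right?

7 4 9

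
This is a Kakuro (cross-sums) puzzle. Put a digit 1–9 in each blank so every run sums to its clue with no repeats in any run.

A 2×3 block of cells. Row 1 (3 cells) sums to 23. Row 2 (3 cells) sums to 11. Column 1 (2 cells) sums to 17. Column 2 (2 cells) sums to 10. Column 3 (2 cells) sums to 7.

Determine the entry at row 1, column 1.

23 in 3 cells must be {6,8,9}; 17 in 2 cells must be {8,9}.
The 23 across and the 7 down share only 6, so (1,3) = 6.
The 11 across and the 17 down share only 8, so (2,1) = 8.
(2,3) = 7 − 6 = 1 completes the 7 down.
(1,1) = 17 − 8 = 9 completes the 17 down.
(1,2) = 23 − 15 = 8 completes the 23 across.
(2,2) = 11 − 9 = 2 completes the 11 across.

9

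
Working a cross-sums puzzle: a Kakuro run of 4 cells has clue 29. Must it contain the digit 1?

No

The only way to make 29 from 4 distinct digits is {5,7,8,9}, which does not contain 1.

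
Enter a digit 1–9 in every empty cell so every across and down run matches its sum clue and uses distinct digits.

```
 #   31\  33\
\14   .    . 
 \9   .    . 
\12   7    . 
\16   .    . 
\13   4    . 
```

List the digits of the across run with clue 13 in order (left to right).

4 9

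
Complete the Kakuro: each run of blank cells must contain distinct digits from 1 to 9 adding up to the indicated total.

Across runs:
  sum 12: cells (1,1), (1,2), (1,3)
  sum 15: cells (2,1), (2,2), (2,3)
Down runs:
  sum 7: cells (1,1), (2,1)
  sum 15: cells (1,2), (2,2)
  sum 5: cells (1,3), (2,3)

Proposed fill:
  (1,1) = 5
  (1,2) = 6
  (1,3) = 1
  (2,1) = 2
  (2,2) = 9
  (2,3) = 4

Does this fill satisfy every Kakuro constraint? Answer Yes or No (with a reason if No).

Yes

Across: 5+6+1=12; 2+9+4=15. Down: 5+2=7; 6+9=15; 1+4=5. No digit repeats within any run.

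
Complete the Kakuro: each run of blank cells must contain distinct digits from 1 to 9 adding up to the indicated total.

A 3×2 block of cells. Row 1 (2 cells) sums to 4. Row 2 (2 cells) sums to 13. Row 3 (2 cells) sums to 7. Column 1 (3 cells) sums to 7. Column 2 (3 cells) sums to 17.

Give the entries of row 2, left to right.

4 in 2 cells must be {1,3}; 7 in 3 cells must be {1,2,4}.
The 4 across and the 7 down share only 1, so (1,1) = 1.
(1,2) = 4 − 1 = 3 completes the 4 across.
Given what's placed, (2,1) must be 4 to fit the 13 across and 7 down.
(2,2) = 13 − 4 = 9 completes the 13 across.
(3,1) = 7 − 5 = 2 completes the 7 down.
(3,2) = 7 − 2 = 5 completes the 7 across.

4 9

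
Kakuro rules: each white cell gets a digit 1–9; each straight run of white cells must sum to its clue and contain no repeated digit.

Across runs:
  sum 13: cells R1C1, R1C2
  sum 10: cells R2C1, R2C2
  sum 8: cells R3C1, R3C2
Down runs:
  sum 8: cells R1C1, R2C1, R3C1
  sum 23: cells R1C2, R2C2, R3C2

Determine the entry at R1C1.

5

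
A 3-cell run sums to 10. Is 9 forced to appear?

No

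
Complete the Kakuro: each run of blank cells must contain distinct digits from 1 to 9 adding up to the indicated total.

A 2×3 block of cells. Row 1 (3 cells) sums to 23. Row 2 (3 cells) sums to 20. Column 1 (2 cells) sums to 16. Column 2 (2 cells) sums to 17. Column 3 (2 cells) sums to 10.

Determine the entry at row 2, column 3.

4

23 in 3 cells must be {6,8,9}; 16 in 2 cells must be {7,9}; 17 in 2 cells must be {8,9}.
The 23 across and the 16 down share only 9, so (1,1) = 9.
Given what's placed, (1,2) must be 8 to fit the 23 across and 17 down.
(1,3) = 23 − 17 = 6 completes the 23 across.
(2,1) = 16 − 9 = 7 completes the 16 down.
(2,2) = 17 − 8 = 9 completes the 17 down.
(2,3) = 20 − 16 = 4 completes the 20 across.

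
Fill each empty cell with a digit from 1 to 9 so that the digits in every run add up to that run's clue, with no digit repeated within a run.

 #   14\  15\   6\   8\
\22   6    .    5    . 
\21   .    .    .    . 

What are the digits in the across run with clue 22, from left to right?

6, 8, 5, 3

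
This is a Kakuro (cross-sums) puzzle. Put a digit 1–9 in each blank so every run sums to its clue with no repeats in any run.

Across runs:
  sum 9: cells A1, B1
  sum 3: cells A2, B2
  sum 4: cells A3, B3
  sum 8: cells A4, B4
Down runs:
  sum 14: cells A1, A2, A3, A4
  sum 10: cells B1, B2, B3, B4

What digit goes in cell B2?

1

3 in 2 cells must be {1,2}; 4 in 2 cells must be {1,3}; 10 in 4 cells must be {1,2,3,4}.
Nothing is forced directly, so branch on A2, whose candidates are 1 or 2. If A2 = 1: that forces B2 = 2, A3 = 3, B3 = 1, B4 = 3, B1 = 4, after which A4 would have to be in {5} for the 8 across but in {2,4,6,8} for the 14 down — contradiction. So A2 = 2.
B2 = 3 − 2 = 1 completes the 3 across.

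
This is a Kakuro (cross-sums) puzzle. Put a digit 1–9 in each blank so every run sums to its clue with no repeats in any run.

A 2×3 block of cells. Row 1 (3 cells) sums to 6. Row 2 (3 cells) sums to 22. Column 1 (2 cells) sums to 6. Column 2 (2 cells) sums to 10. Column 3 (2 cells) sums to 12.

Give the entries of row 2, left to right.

6 in 3 cells must be {1,2,3}.
The 6 across and the 12 down share only 3, so (1,3) = 3.
The 22 across and the 6 down share only 5, so (2,1) = 5.
(2,3) = 12 − 3 = 9 completes the 12 down.
(1,1) = 6 − 5 = 1 completes the 6 down.
(1,2) = 6 − 4 = 2 completes the 6 across.
(2,2) = 22 − 14 = 8 completes the 22 across.

5 8 9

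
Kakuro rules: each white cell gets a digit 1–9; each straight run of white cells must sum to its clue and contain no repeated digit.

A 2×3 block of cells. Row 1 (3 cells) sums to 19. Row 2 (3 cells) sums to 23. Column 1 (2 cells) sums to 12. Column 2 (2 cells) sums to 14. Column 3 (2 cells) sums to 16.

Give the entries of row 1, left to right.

4 8 7

23 in 3 cells must be {6,8,9}; 16 in 2 cells must be {7,9}.
The 23 across and the 16 down share only 9, so (2,3) = 9.
(1,3) = 16 − 9 = 7 completes the 16 down.
Given what's placed, (2,1) must be 8 to fit the 23 across and 12 down.
(2,2) = 23 − 17 = 6 completes the 23 across.
(1,1) = 12 − 8 = 4 completes the 12 down.
(1,2) = 19 − 11 = 8 completes the 19 across.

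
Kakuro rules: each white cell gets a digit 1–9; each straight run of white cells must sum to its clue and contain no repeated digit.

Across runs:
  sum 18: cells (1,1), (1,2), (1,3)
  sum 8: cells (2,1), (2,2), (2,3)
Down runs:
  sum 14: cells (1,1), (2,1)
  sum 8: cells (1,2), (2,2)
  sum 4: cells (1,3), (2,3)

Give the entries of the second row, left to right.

4 in 2 cells must be {1,3}.
The 8 across and the 14 down share only 5, so (2,1) = 5.
Given what's placed, (2,3) must be 1 to fit the 8 across and 4 down.
(1,1) = 14 − 5 = 9 completes the 14 down.
(1,3) = 4 − 1 = 3 completes the 4 down.
(2,2) = 8 − 6 = 2 completes the 8 across.
(1,2) = 18 − 12 = 6 completes the 18 across.

5 2 1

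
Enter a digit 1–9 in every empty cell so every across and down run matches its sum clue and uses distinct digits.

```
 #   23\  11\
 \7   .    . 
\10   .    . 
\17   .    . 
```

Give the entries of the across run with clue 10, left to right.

17 in 2 cells must be {8,9}; 23 in 3 cells must be {6,8,9}.
The 7 across and the 23 down share only 6, so R1C1 = 6.
R1C2 = 7 − 6 = 1 completes the 7 across.
Given what's placed, R3C2 must be 8 to fit the 17 across and 11 down.
R2C2 = 11 − 9 = 2 completes the 11 down.
R3C1 = 17 − 8 = 9 completes the 17 across.
R2C1 = 10 − 2 = 8 completes the 10 across.

8, 2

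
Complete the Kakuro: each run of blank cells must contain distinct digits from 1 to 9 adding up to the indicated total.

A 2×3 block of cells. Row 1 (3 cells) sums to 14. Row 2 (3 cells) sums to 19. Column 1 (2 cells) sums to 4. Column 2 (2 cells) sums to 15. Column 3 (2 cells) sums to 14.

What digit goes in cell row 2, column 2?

7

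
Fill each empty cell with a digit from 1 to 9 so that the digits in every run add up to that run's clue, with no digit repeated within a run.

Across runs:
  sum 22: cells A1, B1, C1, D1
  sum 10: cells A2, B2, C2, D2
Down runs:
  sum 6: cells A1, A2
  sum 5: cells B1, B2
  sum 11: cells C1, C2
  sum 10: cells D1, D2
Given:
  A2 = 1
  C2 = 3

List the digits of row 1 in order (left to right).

10 in 4 cells must be {1,2,3,4}.
A1 = 6 − 1 = 5 completes the 6 down.
C1 = 11 − 3 = 8 completes the 11 down.
No cell is forced outright now. B2 can only be 2 or 4 (the digits allowed by both its 10 across and its 5 down). If B2 = 4: then B1 would have to be in {2,3,6,7} for the 22 across but in {1} for the 5 down — contradiction. So B2 = 2.
B1 = 5 − 2 = 3 completes the 5 down.
D1 = 22 − 16 = 6 completes the 22 across.
D2 = 10 − 6 = 4 completes the 10 across.

5 3 8 6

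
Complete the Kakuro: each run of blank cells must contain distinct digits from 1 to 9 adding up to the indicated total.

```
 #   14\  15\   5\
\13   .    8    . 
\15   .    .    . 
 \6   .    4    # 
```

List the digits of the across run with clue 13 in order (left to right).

R2C2 = 15 − 12 = 3 completes the 15 down.
R2C3 = 4: the only remaining digit allowed by both the 15 across and the 5 down.
R3C1 = 6 − 4 = 2 completes the 6 across.
R1C3 = 5 − 4 = 1 completes the 5 down.
R2C1 = 15 − 7 = 8 completes the 15 across.
R1C1 = 13 − 9 = 4 completes the 13 across.

4 8 1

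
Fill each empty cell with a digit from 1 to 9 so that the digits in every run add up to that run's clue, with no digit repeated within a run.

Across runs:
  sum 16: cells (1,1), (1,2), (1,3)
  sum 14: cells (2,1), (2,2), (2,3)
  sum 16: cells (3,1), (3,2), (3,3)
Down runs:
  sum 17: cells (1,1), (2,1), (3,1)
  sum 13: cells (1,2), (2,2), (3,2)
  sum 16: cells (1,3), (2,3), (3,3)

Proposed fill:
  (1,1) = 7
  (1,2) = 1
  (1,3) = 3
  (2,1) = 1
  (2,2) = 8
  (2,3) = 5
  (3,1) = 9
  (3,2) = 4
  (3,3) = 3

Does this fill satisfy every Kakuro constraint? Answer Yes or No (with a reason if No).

No — the across run (1,1)–(1,3) sums to 11, not 16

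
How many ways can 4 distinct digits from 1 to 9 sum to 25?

4 distinct digits from 1–9 sum between 10 and 30.
Enumerating: {1,7,8,9}, {2,6,8,9}, {3,5,8,9}, {3,6,7,9}, {4,5,7,9}, {4,6,7,8}.

6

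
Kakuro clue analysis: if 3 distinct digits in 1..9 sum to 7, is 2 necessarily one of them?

Yes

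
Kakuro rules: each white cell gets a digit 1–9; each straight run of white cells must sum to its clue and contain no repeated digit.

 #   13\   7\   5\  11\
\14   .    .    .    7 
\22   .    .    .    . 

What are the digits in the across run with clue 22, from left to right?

9 6 3 4

Given what's placed, R1C1 must be 4 to fit the 14 across and 13 down.
R2C1 = 13 − 4 = 9 completes the 13 down.
R2C4 = 11 − 7 = 4 completes the 11 down.
Nothing is forced directly, so branch on R1C2, whose candidates are 1 or 2. If R1C2 = 2: that forces R1C3 = 1, after which R2C2 would have to be in {1,2,3,6,7,8} for the 22 across but in {5} for the 7 down — contradiction. So R1C2 = 1.
R1C3 = 14 − 12 = 2 completes the 14 across.
R2C2 = 7 − 1 = 6 completes the 7 down.
R2C3 = 22 − 19 = 3 completes the 22 across.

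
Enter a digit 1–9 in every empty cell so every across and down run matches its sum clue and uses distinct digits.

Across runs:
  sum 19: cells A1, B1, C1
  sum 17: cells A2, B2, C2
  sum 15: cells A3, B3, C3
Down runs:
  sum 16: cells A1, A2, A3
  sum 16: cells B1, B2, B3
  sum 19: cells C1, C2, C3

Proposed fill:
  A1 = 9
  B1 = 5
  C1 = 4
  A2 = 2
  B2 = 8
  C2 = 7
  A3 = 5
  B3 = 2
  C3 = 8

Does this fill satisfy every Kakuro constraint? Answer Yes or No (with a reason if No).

No — the across run A1–C1 sums to 18, not 19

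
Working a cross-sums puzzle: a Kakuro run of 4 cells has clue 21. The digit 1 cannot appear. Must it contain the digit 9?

No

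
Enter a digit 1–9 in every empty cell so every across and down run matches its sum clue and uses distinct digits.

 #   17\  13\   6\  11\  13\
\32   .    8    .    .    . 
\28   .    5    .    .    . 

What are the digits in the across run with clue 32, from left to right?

17 in 2 cells must be {8,9}.
R1C1 = 9: the only remaining digit allowed by both the 32 across and the 17 down.
R2C1 = 17 − 9 = 8 completes the 17 down.
Nothing is forced directly, so branch on R2C3, whose candidates are 2 or 4. If R2C3 = 4: that forces R1C3 = 2, R2C5 = 9, after which R1C5 would have to be in {6,7} for the 32 across but in {4} for the 13 down — contradiction. So R2C3 = 2.
R1C3 = 6 − 2 = 4 completes the 6 down.
No cell is forced outright now. R1C4 can only be 5 or 6 (the digits allowed by both its 32 across and its 11 down). If R1C4 = 6: that forces R1C5 = 5, after which R2C4 would have to be in {4,6,7,9} for the 28 across but in {5} for the 11 down — contradiction. So R1C4 = 5.
R1C5 = 32 − 26 = 6 completes the 32 across.

9 8 4 5 6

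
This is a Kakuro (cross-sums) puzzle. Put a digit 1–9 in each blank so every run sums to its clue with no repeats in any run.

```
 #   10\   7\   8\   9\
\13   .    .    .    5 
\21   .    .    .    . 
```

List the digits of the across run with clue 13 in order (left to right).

1 4 3 5

R2C4 = 9 − 5 = 4 completes the 9 down.
Nothing is forced directly, so branch on R1C2, whose candidates are 1 or 3 or 4. If R1C2 = 1: that forces R1C3 = 3, R2C2 = 6, after which R2C3 would have to be in {2,3,8,9} for the 21 across but in {5} for the 8 down — contradiction. If R1C2 = 3: that forces R1C3 = 1, after which R2C2 would have to be in {1,2,3,5,6,7,8,9} for the 21 across but in {4} for the 7 down — contradiction. So R1C2 = 4.
R2C2 = 7 − 4 = 3 completes the 7 down.
Nothing is forced directly, so branch on R2C3, whose candidates are 5 or 6. If R2C3 = 6: then R1C3 would have to be in {1,3} for the 13 across but in {2} for the 8 down — contradiction. So R2C3 = 5.
R1C3 = 8 − 5 = 3 completes the 8 down.
R2C1 = 21 − 12 = 9 completes the 21 across.
R1C1 = 13 − 12 = 1 completes the 13 across.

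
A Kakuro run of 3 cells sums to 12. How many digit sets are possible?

7

3 distinct digits from 1–9 sum between 6 and 24.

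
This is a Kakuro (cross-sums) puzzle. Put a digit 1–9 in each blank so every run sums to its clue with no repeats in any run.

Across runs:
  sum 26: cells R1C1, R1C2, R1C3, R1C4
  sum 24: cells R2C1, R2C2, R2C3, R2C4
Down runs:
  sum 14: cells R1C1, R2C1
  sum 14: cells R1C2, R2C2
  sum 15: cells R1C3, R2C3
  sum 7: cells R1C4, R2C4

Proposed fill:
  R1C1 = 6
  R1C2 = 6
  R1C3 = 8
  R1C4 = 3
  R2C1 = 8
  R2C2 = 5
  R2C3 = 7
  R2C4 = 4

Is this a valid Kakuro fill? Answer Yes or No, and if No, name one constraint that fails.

No — the across run R1C1–R1C4 sums to 23, not 26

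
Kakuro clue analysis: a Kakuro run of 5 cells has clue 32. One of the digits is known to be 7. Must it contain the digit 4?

No

Counterexample: {2,6,7,8,9} sums to 32 under that restriction without using 4.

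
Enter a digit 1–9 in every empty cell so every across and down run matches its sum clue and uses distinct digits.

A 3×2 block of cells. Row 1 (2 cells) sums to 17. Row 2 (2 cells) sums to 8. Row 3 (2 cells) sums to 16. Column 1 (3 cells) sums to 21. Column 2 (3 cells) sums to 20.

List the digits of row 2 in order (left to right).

17 in 2 cells must be {8,9}; 16 in 2 cells must be {7,9}.
Nothing is forced directly, so branch on (1,1), whose candidates are 8 or 9. If (1,1) = 8: that forces (1,2) = 9, (3,2) = 7, after which (2,2) would have to be in {1,2,3,5,6,7} for the 8 across but in {4} for the 20 down — contradiction. So (1,1) = 9.
(1,2) = 17 − 9 = 8 completes the 17 across.
Given what's placed, (3,1) must be 7 to fit the 16 across and 21 down.
(3,2) = 16 − 7 = 9 completes the 16 across.
(2,1) = 21 − 16 = 5 completes the 21 down.
(2,2) = 8 − 5 = 3 completes the 8 across.

5 3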